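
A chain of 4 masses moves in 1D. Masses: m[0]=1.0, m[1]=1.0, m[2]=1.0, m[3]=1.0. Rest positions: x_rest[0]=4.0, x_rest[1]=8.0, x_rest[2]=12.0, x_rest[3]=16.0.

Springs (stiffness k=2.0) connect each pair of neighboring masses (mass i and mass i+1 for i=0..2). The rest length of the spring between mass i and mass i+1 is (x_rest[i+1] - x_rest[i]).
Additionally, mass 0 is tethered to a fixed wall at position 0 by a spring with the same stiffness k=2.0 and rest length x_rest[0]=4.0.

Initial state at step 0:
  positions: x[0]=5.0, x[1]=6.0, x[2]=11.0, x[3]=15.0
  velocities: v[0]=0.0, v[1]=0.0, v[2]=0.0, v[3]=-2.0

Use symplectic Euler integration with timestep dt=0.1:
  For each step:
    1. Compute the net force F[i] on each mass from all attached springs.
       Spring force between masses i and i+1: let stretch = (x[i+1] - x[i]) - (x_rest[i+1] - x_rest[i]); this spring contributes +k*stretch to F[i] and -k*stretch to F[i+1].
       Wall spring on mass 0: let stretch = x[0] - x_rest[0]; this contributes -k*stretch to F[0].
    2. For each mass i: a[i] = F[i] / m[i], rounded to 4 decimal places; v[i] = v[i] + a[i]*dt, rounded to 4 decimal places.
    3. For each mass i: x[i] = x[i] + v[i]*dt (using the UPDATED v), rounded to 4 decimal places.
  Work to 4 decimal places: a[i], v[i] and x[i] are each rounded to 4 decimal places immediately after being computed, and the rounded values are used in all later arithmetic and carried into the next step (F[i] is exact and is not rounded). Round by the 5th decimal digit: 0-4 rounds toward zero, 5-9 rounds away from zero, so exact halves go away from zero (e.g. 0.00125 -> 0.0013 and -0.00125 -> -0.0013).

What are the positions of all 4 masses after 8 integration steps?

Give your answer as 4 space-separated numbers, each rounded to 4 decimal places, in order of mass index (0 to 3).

Answer: 2.9998 7.9216 10.4156 13.6376

Derivation:
Step 0: x=[5.0000 6.0000 11.0000 15.0000] v=[0.0000 0.0000 0.0000 -2.0000]
Step 1: x=[4.9200 6.0800 10.9800 14.8000] v=[-0.8000 0.8000 -0.2000 -2.0000]
Step 2: x=[4.7648 6.2348 10.9384 14.6036] v=[-1.5520 1.5480 -0.4160 -1.9640]
Step 3: x=[4.5437 6.4543 10.8760 14.4139] v=[-2.2110 2.1947 -0.6237 -1.8970]
Step 4: x=[4.2699 6.7240 10.7960 14.2334] v=[-2.7376 2.6969 -0.8005 -1.8046]
Step 5: x=[3.9598 7.0261 10.7033 14.0642] v=[-3.1008 3.0205 -0.9274 -1.6921]
Step 6: x=[3.6319 7.3404 10.6042 13.9078] v=[-3.2795 3.1427 -0.9907 -1.5643]
Step 7: x=[3.3055 7.6458 10.5059 13.7653] v=[-3.2642 3.0538 -0.9827 -1.4250]
Step 8: x=[2.9998 7.9216 10.4156 13.6376] v=[-3.0572 2.7578 -0.9028 -1.2769]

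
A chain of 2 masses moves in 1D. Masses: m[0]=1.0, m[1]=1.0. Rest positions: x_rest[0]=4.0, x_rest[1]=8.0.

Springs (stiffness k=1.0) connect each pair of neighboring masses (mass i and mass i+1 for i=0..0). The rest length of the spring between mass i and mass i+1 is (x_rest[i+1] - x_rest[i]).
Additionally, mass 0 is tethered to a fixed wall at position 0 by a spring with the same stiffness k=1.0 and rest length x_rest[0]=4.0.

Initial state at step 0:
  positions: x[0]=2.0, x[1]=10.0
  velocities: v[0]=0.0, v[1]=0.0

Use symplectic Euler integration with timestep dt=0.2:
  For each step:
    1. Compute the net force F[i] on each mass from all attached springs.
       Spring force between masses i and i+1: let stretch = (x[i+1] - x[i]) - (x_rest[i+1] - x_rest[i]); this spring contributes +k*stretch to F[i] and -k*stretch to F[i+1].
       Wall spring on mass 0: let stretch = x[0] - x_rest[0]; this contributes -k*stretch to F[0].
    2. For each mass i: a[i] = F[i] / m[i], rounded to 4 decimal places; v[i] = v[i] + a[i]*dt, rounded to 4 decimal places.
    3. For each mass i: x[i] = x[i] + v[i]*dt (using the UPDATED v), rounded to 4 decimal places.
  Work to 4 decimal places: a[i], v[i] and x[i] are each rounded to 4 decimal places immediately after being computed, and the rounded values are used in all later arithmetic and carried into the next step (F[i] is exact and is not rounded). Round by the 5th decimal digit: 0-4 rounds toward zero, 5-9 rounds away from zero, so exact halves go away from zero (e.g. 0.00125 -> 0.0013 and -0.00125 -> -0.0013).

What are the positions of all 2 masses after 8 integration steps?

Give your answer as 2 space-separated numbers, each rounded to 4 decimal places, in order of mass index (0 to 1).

Answer: 6.3746 6.9124

Derivation:
Step 0: x=[2.0000 10.0000] v=[0.0000 0.0000]
Step 1: x=[2.2400 9.8400] v=[1.2000 -0.8000]
Step 2: x=[2.6944 9.5360] v=[2.2720 -1.5200]
Step 3: x=[3.3147 9.1183] v=[3.1014 -2.0883]
Step 4: x=[4.0345 8.6285] v=[3.5992 -2.4490]
Step 5: x=[4.7767 8.1149] v=[3.7111 -2.5678]
Step 6: x=[5.4614 7.6278] v=[3.4234 -2.4354]
Step 7: x=[6.0143 7.2141] v=[2.7644 -2.0687]
Step 8: x=[6.3746 6.9124] v=[1.8015 -1.5087]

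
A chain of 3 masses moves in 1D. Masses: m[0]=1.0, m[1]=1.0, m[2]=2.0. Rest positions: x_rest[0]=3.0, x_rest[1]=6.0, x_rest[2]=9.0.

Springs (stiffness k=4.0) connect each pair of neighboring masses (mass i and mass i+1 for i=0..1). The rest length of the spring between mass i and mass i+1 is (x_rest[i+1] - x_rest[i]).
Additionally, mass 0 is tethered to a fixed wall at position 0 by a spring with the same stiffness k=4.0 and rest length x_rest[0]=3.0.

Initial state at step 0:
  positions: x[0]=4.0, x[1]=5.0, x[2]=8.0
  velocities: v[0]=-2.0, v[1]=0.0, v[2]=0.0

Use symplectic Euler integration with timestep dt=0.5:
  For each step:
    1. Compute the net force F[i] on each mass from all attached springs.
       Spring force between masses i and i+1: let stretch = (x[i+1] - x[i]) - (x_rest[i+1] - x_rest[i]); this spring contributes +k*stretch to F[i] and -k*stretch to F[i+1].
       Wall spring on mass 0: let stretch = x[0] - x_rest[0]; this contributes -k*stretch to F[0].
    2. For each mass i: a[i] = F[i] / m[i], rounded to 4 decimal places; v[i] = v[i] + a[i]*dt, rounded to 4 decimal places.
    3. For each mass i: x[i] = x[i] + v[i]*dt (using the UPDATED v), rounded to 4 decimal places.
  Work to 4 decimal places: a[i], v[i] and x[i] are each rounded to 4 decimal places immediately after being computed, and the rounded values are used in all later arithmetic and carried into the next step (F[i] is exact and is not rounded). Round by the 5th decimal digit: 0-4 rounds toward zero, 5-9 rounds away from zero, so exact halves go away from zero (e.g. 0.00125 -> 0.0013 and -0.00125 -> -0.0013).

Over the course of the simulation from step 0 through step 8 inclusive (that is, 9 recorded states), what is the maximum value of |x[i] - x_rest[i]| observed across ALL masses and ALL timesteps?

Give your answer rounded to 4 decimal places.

Step 0: x=[4.0000 5.0000 8.0000] v=[-2.0000 0.0000 0.0000]
Step 1: x=[0.0000 7.0000 8.0000] v=[-8.0000 4.0000 0.0000]
Step 2: x=[3.0000 3.0000 9.0000] v=[6.0000 -8.0000 2.0000]
Step 3: x=[3.0000 5.0000 8.5000] v=[0.0000 4.0000 -1.0000]
Step 4: x=[2.0000 8.5000 7.7500] v=[-2.0000 7.0000 -1.5000]
Step 5: x=[5.5000 4.7500 8.8750] v=[7.0000 -7.5000 2.2500]
Step 6: x=[2.7500 5.8750 9.4375] v=[-5.5000 2.2500 1.1250]
Step 7: x=[0.3750 7.4375 9.7188] v=[-4.7500 3.1250 0.5625]
Step 8: x=[4.6875 4.2188 10.3594] v=[8.6250 -6.4374 1.2812]
Max displacement = 3.0000

Answer: 3.0000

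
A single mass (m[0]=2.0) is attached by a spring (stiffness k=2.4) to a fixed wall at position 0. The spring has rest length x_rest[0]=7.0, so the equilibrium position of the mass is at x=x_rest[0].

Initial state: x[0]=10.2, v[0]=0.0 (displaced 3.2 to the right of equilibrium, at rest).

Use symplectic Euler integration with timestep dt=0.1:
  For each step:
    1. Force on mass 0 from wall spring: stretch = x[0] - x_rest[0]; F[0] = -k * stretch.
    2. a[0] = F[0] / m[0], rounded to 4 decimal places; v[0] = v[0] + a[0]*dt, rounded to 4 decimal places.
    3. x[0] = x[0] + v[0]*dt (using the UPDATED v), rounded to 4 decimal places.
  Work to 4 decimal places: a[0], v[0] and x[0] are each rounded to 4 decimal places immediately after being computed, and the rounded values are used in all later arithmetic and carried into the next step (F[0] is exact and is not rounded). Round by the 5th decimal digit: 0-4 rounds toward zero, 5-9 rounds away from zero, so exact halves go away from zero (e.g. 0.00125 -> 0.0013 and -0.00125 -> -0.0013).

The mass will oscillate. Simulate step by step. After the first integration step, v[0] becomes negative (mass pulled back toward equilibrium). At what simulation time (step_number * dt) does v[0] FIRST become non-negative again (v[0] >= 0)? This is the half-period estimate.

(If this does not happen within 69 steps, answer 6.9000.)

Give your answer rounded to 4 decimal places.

Answer: 2.9000

Derivation:
Step 0: x=[10.2000] v=[0.0000]
Step 1: x=[10.1616] v=[-0.3840]
Step 2: x=[10.0853] v=[-0.7634]
Step 3: x=[9.9719] v=[-1.1336]
Step 4: x=[9.8229] v=[-1.4902]
Step 5: x=[9.6400] v=[-1.8290]
Step 6: x=[9.4254] v=[-2.1458]
Step 7: x=[9.1817] v=[-2.4369]
Step 8: x=[8.9118] v=[-2.6987]
Step 9: x=[8.6190] v=[-2.9281]
Step 10: x=[8.3068] v=[-3.1224]
Step 11: x=[7.9789] v=[-3.2792]
Step 12: x=[7.6392] v=[-3.3967]
Step 13: x=[7.2919] v=[-3.4734]
Step 14: x=[6.9411] v=[-3.5084]
Step 15: x=[6.5910] v=[-3.5013]
Step 16: x=[6.2458] v=[-3.4522]
Step 17: x=[5.9096] v=[-3.3617]
Step 18: x=[5.5865] v=[-3.2309]
Step 19: x=[5.2804] v=[-3.0613]
Step 20: x=[4.9949] v=[-2.8550]
Step 21: x=[4.7335] v=[-2.6144]
Step 22: x=[4.4993] v=[-2.3424]
Step 23: x=[4.2951] v=[-2.0423]
Step 24: x=[4.1233] v=[-1.7177]
Step 25: x=[3.9861] v=[-1.3725]
Step 26: x=[3.8850] v=[-1.0108]
Step 27: x=[3.8213] v=[-0.6370]
Step 28: x=[3.7957] v=[-0.2556]
Step 29: x=[3.8086] v=[0.1289]
First v>=0 after going negative at step 29, time=2.9000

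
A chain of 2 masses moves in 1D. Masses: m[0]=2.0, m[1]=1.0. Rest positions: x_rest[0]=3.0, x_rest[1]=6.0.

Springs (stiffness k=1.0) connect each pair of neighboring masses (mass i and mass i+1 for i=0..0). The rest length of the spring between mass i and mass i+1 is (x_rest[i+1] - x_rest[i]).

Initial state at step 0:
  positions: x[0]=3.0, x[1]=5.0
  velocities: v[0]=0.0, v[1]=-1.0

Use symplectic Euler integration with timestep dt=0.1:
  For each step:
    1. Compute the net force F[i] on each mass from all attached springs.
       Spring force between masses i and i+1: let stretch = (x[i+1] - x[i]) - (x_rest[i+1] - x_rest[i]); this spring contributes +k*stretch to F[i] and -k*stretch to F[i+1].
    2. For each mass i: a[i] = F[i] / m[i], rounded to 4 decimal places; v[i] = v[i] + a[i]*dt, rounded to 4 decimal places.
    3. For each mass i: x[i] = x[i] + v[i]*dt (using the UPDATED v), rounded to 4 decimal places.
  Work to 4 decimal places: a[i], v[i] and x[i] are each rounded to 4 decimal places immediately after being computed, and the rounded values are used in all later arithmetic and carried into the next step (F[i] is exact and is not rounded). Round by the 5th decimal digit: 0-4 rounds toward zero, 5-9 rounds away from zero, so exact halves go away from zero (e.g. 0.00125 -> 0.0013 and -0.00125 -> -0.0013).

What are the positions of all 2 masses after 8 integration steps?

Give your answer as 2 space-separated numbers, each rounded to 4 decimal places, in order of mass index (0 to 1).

Answer: 2.7951 4.6098

Derivation:
Step 0: x=[3.0000 5.0000] v=[0.0000 -1.0000]
Step 1: x=[2.9950 4.9100] v=[-0.0500 -0.9000]
Step 2: x=[2.9846 4.8309] v=[-0.1043 -0.7915]
Step 3: x=[2.9684 4.7633] v=[-0.1620 -0.6761]
Step 4: x=[2.9462 4.7077] v=[-0.2223 -0.5556]
Step 5: x=[2.9178 4.6645] v=[-0.2842 -0.4318]
Step 6: x=[2.8831 4.6339] v=[-0.3469 -0.3065]
Step 7: x=[2.8422 4.6157] v=[-0.4094 -0.1816]
Step 8: x=[2.7951 4.6098] v=[-0.4707 -0.0590]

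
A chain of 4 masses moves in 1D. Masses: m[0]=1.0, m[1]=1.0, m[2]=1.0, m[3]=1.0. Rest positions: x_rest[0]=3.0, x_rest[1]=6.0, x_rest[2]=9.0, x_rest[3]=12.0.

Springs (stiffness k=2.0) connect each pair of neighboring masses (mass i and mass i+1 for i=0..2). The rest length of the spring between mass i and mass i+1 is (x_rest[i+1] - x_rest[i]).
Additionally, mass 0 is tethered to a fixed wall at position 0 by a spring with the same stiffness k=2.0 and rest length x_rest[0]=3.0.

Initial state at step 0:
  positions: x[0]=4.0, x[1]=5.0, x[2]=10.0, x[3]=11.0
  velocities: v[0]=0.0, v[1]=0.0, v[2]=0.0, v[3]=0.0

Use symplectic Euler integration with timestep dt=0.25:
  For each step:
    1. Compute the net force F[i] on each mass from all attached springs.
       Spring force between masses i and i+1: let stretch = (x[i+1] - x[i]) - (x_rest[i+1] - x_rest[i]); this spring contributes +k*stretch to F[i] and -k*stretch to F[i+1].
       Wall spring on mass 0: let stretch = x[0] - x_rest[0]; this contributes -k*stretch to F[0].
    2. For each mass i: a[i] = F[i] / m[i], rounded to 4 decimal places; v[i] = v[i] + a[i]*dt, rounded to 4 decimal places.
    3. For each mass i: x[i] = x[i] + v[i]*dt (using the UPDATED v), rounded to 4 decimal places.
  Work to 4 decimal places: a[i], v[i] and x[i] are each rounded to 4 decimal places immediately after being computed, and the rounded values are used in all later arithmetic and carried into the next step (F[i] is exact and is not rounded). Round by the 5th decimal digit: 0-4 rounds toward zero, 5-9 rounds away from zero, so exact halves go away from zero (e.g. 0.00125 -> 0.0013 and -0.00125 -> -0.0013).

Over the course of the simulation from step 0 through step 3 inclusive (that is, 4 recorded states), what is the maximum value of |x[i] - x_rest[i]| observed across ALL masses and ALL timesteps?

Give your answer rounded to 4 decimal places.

Answer: 1.0019

Derivation:
Step 0: x=[4.0000 5.0000 10.0000 11.0000] v=[0.0000 0.0000 0.0000 0.0000]
Step 1: x=[3.6250 5.5000 9.5000 11.2500] v=[-1.5000 2.0000 -2.0000 1.0000]
Step 2: x=[3.0313 6.2656 8.7188 11.6563] v=[-2.3750 3.0625 -3.1250 1.6250]
Step 3: x=[2.4629 6.9336 7.9981 12.0704] v=[-2.2735 2.6720 -2.8829 1.6563]
Max displacement = 1.0019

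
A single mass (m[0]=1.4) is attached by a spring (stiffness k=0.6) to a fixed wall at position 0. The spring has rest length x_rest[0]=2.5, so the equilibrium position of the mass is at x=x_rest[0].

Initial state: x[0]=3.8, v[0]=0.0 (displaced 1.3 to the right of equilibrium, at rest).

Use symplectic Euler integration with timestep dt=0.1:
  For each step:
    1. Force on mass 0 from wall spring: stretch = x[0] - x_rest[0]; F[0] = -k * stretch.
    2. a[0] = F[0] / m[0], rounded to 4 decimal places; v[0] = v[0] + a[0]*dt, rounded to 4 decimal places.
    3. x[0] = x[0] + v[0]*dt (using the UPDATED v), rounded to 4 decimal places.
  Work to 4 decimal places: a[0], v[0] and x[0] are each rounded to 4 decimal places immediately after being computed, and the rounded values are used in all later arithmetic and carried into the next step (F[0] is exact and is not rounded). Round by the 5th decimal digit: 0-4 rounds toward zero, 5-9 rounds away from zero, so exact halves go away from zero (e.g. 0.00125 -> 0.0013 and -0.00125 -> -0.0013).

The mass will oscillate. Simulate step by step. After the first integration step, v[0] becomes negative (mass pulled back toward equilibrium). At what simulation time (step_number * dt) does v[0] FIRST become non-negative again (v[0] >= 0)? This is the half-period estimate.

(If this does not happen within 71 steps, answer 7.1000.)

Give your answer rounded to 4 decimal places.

Answer: 4.8000

Derivation:
Step 0: x=[3.8000] v=[0.0000]
Step 1: x=[3.7944] v=[-0.0557]
Step 2: x=[3.7833] v=[-0.1112]
Step 3: x=[3.7667] v=[-0.1662]
Step 4: x=[3.7447] v=[-0.2205]
Step 5: x=[3.7173] v=[-0.2738]
Step 6: x=[3.6847] v=[-0.3260]
Step 7: x=[3.6470] v=[-0.3768]
Step 8: x=[3.6044] v=[-0.4260]
Step 9: x=[3.5571] v=[-0.4733]
Step 10: x=[3.5052] v=[-0.5186]
Step 11: x=[3.4490] v=[-0.5617]
Step 12: x=[3.3888] v=[-0.6024]
Step 13: x=[3.3248] v=[-0.6405]
Step 14: x=[3.2572] v=[-0.6759]
Step 15: x=[3.1864] v=[-0.7084]
Step 16: x=[3.1126] v=[-0.7378]
Step 17: x=[3.0362] v=[-0.7641]
Step 18: x=[2.9575] v=[-0.7871]
Step 19: x=[2.8768] v=[-0.8067]
Step 20: x=[2.7945] v=[-0.8229]
Step 21: x=[2.7110] v=[-0.8355]
Step 22: x=[2.6266] v=[-0.8445]
Step 23: x=[2.5416] v=[-0.8499]
Step 24: x=[2.4564] v=[-0.8517]
Step 25: x=[2.3714] v=[-0.8498]
Step 26: x=[2.2870] v=[-0.8443]
Step 27: x=[2.2035] v=[-0.8352]
Step 28: x=[2.1213] v=[-0.8225]
Step 29: x=[2.0407] v=[-0.8063]
Step 30: x=[1.9620] v=[-0.7866]
Step 31: x=[1.8857] v=[-0.7635]
Step 32: x=[1.8120] v=[-0.7372]
Step 33: x=[1.7412] v=[-0.7077]
Step 34: x=[1.6737] v=[-0.6752]
Step 35: x=[1.6097] v=[-0.6398]
Step 36: x=[1.5495] v=[-0.6016]
Step 37: x=[1.4934] v=[-0.5609]
Step 38: x=[1.4416] v=[-0.5178]
Step 39: x=[1.3944] v=[-0.4724]
Step 40: x=[1.3519] v=[-0.4250]
Step 41: x=[1.3143] v=[-0.3758]
Step 42: x=[1.2818] v=[-0.3250]
Step 43: x=[1.2545] v=[-0.2728]
Step 44: x=[1.2326] v=[-0.2194]
Step 45: x=[1.2161] v=[-0.1651]
Step 46: x=[1.2051] v=[-0.1101]
Step 47: x=[1.1996] v=[-0.0546]
Step 48: x=[1.1997] v=[0.0011]
First v>=0 after going negative at step 48, time=4.8000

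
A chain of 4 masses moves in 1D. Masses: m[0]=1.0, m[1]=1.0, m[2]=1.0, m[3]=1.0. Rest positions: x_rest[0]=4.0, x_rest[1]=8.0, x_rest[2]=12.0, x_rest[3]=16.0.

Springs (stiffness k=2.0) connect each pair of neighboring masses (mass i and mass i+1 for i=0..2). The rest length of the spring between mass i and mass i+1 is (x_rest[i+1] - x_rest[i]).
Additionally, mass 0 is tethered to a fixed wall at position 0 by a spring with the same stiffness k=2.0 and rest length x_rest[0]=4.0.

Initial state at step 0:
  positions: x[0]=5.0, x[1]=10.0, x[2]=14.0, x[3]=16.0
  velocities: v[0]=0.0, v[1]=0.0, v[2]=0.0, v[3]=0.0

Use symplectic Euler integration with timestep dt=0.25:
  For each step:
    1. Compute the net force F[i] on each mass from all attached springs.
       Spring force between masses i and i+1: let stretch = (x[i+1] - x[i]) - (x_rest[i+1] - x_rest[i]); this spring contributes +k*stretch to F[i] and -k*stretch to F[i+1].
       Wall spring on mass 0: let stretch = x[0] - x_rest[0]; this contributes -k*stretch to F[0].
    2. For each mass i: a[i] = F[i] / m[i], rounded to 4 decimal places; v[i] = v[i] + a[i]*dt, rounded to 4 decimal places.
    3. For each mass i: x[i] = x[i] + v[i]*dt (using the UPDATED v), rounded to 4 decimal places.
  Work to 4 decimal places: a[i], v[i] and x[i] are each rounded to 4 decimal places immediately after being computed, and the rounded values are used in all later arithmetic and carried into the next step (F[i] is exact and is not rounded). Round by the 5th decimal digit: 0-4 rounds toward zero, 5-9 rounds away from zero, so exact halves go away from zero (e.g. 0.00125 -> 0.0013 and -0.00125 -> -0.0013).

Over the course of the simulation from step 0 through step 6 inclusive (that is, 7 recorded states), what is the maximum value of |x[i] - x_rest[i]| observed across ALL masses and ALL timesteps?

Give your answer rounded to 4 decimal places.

Answer: 2.1197

Derivation:
Step 0: x=[5.0000 10.0000 14.0000 16.0000] v=[0.0000 0.0000 0.0000 0.0000]
Step 1: x=[5.0000 9.8750 13.7500 16.2500] v=[0.0000 -0.5000 -1.0000 1.0000]
Step 2: x=[4.9844 9.6250 13.3281 16.6875] v=[-0.0625 -1.0000 -1.6875 1.7500]
Step 3: x=[4.9258 9.2578 12.8633 17.2051] v=[-0.2344 -1.4688 -1.8594 2.0703]
Step 4: x=[4.7930 8.7998 12.4905 17.6800] v=[-0.5313 -1.8321 -1.4913 1.8994]
Step 5: x=[4.5619 8.3023 12.3050 18.0062] v=[-0.9244 -1.9902 -0.7419 1.3047]
Step 6: x=[4.2281 7.8375 12.3319 18.1197] v=[-1.3352 -1.8591 0.1074 0.4541]
Max displacement = 2.1197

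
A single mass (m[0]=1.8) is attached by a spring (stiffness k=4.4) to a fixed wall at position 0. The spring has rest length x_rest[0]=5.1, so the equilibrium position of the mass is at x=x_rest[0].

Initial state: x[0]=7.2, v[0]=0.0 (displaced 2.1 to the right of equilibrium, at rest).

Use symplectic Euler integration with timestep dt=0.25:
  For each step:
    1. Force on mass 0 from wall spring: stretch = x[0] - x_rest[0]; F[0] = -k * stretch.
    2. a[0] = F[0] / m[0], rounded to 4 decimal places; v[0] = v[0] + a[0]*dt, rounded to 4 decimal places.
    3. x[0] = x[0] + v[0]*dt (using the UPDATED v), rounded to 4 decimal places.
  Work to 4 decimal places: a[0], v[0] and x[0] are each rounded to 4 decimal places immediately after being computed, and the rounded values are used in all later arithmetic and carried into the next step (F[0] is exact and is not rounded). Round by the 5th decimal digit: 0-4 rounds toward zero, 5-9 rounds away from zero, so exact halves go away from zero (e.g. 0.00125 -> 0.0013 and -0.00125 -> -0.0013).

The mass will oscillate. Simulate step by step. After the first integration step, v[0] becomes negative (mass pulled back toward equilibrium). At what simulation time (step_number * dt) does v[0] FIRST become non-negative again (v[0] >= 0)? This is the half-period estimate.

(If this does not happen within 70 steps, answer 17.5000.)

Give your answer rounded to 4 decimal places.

Answer: 2.0000

Derivation:
Step 0: x=[7.2000] v=[0.0000]
Step 1: x=[6.8792] v=[-1.2833]
Step 2: x=[6.2866] v=[-2.3706]
Step 3: x=[5.5127] v=[-3.0958]
Step 4: x=[4.6757] v=[-3.3480]
Step 5: x=[3.9035] v=[-3.0887]
Step 6: x=[3.3141] v=[-2.3575]
Step 7: x=[2.9976] v=[-1.2661]
Step 8: x=[3.0023] v=[0.0187]
First v>=0 after going negative at step 8, time=2.0000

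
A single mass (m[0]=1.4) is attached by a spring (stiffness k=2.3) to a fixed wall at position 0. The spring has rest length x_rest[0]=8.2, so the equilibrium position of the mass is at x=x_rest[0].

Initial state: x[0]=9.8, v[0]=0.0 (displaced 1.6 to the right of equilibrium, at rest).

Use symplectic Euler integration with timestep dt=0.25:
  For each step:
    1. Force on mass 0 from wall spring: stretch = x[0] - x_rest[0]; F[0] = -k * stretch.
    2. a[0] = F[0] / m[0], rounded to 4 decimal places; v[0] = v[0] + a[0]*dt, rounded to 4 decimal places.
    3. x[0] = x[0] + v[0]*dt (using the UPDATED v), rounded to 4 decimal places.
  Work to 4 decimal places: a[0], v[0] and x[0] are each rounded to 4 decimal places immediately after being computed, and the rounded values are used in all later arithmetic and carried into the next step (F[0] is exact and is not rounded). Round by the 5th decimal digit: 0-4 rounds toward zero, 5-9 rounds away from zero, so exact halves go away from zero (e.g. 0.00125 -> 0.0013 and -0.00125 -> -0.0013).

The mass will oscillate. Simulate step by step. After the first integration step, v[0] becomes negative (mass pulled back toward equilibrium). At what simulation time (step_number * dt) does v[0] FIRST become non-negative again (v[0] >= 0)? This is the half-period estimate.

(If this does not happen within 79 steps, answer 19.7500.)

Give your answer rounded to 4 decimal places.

Answer: 2.5000

Derivation:
Step 0: x=[9.8000] v=[0.0000]
Step 1: x=[9.6357] v=[-0.6572]
Step 2: x=[9.3240] v=[-1.2469]
Step 3: x=[8.8969] v=[-1.7086]
Step 4: x=[8.3982] v=[-1.9948]
Step 5: x=[7.8792] v=[-2.0762]
Step 6: x=[7.3931] v=[-1.9445]
Step 7: x=[6.9898] v=[-1.6131]
Step 8: x=[6.7108] v=[-1.1161]
Step 9: x=[6.5847] v=[-0.5045]
Step 10: x=[6.6244] v=[0.1589]
First v>=0 after going negative at step 10, time=2.5000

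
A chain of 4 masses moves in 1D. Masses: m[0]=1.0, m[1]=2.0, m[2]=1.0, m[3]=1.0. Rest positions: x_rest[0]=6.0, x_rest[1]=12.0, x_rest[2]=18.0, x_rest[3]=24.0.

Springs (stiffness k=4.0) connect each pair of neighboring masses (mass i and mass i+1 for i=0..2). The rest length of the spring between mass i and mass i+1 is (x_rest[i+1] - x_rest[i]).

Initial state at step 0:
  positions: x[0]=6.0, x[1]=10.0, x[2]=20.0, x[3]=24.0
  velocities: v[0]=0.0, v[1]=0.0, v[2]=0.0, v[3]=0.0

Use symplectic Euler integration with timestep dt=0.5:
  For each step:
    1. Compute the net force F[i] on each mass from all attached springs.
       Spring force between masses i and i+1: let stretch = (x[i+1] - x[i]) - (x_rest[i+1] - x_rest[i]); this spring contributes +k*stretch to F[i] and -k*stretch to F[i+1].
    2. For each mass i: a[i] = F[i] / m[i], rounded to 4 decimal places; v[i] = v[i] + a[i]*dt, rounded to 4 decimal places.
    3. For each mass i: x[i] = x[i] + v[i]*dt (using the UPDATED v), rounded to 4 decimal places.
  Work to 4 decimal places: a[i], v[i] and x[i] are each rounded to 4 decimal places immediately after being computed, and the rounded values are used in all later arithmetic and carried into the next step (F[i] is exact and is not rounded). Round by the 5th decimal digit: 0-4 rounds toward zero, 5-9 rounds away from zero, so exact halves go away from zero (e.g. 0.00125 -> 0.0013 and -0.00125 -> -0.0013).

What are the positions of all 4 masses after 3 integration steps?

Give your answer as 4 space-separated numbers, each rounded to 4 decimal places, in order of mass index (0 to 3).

Answer: 7.0000 11.0000 20.0000 21.0000

Derivation:
Step 0: x=[6.0000 10.0000 20.0000 24.0000] v=[0.0000 0.0000 0.0000 0.0000]
Step 1: x=[4.0000 13.0000 14.0000 26.0000] v=[-4.0000 6.0000 -12.0000 4.0000]
Step 2: x=[5.0000 12.0000 19.0000 22.0000] v=[2.0000 -2.0000 10.0000 -8.0000]
Step 3: x=[7.0000 11.0000 20.0000 21.0000] v=[4.0000 -2.0000 2.0000 -2.0000]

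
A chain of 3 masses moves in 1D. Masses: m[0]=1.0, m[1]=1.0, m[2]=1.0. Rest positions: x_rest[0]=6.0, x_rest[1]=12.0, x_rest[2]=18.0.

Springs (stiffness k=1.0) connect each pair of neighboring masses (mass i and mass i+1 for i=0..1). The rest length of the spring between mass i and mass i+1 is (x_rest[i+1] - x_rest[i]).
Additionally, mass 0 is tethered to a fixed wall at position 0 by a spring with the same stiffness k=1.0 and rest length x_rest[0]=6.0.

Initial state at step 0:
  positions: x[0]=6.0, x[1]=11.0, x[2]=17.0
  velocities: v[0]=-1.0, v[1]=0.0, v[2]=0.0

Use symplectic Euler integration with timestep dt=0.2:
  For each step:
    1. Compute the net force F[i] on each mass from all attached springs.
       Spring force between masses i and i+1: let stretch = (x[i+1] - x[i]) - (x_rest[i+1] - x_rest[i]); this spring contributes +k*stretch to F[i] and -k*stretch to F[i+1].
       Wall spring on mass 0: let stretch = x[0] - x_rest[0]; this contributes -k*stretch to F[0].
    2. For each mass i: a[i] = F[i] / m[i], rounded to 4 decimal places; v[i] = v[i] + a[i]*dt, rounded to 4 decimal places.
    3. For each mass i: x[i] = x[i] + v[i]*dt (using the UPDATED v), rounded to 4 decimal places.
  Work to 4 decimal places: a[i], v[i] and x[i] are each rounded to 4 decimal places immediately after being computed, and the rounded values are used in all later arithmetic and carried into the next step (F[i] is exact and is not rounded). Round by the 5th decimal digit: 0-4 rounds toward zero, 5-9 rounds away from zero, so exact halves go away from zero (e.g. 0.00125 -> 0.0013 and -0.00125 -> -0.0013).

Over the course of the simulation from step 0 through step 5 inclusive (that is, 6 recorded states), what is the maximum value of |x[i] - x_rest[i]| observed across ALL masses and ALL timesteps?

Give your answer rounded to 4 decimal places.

Answer: 1.1597

Derivation:
Step 0: x=[6.0000 11.0000 17.0000] v=[-1.0000 0.0000 0.0000]
Step 1: x=[5.7600 11.0400 17.0000] v=[-1.2000 0.2000 0.0000]
Step 2: x=[5.5008 11.1072 17.0016] v=[-1.2960 0.3360 0.0080]
Step 3: x=[5.2458 11.1859 17.0074] v=[-1.2749 0.3936 0.0291]
Step 4: x=[5.0186 11.2599 17.0204] v=[-1.1360 0.3699 0.0648]
Step 5: x=[4.8403 11.3146 17.0429] v=[-0.8915 0.2737 0.1127]
Max displacement = 1.1597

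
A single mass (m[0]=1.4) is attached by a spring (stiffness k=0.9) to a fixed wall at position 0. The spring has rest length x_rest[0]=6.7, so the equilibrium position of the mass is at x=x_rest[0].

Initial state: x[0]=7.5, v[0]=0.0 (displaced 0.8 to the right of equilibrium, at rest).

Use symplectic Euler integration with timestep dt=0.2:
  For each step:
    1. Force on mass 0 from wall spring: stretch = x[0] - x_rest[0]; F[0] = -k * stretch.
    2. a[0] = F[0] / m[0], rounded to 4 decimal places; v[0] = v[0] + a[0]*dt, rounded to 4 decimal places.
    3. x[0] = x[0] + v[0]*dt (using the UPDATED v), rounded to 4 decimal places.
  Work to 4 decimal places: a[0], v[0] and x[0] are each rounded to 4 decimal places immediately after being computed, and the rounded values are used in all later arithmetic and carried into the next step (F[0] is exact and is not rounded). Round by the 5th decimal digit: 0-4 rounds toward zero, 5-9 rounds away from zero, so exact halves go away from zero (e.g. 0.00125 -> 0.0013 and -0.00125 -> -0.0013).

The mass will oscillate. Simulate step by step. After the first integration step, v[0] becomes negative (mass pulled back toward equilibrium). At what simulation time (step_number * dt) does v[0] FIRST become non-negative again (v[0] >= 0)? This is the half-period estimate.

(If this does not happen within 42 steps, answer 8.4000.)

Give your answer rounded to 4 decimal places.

Step 0: x=[7.5000] v=[0.0000]
Step 1: x=[7.4794] v=[-0.1029]
Step 2: x=[7.4388] v=[-0.2031]
Step 3: x=[7.3792] v=[-0.2981]
Step 4: x=[7.3021] v=[-0.3854]
Step 5: x=[7.2095] v=[-0.4628]
Step 6: x=[7.1038] v=[-0.5283]
Step 7: x=[6.9878] v=[-0.5802]
Step 8: x=[6.8644] v=[-0.6172]
Step 9: x=[6.7367] v=[-0.6383]
Step 10: x=[6.6081] v=[-0.6430]
Step 11: x=[6.4819] v=[-0.6312]
Step 12: x=[6.3613] v=[-0.6032]
Step 13: x=[6.2494] v=[-0.5597]
Step 14: x=[6.1490] v=[-0.5018]
Step 15: x=[6.0628] v=[-0.4310]
Step 16: x=[5.9930] v=[-0.3491]
Step 17: x=[5.9414] v=[-0.2582]
Step 18: x=[5.9093] v=[-0.1607]
Step 19: x=[5.8975] v=[-0.0590]
Step 20: x=[5.9063] v=[0.0442]
First v>=0 after going negative at step 20, time=4.0000

Answer: 4.0000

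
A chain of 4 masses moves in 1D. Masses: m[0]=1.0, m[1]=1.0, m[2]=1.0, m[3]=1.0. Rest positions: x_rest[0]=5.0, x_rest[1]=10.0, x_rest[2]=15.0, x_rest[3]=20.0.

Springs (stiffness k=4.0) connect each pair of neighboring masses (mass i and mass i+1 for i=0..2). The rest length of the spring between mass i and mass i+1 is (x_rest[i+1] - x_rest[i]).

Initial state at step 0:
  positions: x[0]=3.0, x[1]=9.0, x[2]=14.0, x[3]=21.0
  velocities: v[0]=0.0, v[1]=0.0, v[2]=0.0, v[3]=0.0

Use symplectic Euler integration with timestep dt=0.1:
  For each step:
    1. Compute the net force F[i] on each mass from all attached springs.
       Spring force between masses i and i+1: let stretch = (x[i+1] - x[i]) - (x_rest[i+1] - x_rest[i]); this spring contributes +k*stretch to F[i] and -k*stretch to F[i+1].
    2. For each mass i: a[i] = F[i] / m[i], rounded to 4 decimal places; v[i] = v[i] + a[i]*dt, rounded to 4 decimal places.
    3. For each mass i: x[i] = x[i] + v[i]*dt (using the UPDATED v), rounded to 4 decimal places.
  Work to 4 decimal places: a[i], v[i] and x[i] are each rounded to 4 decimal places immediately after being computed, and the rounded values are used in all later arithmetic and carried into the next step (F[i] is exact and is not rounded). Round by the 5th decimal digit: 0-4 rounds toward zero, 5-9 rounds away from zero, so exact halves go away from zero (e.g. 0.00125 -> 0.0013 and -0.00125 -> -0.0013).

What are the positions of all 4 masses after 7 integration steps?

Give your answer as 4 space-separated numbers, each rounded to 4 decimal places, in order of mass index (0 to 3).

Step 0: x=[3.0000 9.0000 14.0000 21.0000] v=[0.0000 0.0000 0.0000 0.0000]
Step 1: x=[3.0400 8.9600 14.0800 20.9200] v=[0.4000 -0.4000 0.8000 -0.8000]
Step 2: x=[3.1168 8.8880 14.2288 20.7664] v=[0.7680 -0.7200 1.4880 -1.5360]
Step 3: x=[3.2245 8.7988 14.4255 20.5513] v=[1.0765 -0.8922 1.9667 -2.1510]
Step 4: x=[3.3551 8.7117 14.6421 20.2912] v=[1.3062 -0.8712 2.1663 -2.6013]
Step 5: x=[3.5000 8.6475 14.8475 20.0051] v=[1.4488 -0.6417 2.0538 -2.8609]
Step 6: x=[3.6508 8.6254 15.0112 19.7127] v=[1.5078 -0.2207 1.6368 -2.9239]
Step 7: x=[3.8006 8.6598 15.1075 19.4323] v=[1.4976 0.3438 0.9631 -2.8045]

Answer: 3.8006 8.6598 15.1075 19.4323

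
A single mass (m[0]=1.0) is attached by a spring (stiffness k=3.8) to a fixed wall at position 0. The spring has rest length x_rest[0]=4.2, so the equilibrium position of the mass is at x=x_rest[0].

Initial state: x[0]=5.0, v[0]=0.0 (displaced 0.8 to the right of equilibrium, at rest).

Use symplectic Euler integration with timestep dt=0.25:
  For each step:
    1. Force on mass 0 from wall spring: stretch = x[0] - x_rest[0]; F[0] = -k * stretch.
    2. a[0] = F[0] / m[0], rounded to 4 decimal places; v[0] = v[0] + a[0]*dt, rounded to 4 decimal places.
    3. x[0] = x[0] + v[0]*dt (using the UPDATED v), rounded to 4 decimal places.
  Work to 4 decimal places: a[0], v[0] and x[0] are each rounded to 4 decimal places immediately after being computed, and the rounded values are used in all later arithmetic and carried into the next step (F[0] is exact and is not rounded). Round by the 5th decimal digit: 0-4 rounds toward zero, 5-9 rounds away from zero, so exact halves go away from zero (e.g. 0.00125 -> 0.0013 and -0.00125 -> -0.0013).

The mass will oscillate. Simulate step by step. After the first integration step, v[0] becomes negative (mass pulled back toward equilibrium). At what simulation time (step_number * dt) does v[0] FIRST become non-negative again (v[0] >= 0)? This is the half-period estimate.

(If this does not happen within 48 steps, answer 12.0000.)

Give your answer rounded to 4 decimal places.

Answer: 1.7500

Derivation:
Step 0: x=[5.0000] v=[0.0000]
Step 1: x=[4.8100] v=[-0.7600]
Step 2: x=[4.4751] v=[-1.3395]
Step 3: x=[4.0749] v=[-1.6009]
Step 4: x=[3.7044] v=[-1.4821]
Step 5: x=[3.4516] v=[-1.0113]
Step 6: x=[3.3765] v=[-0.3003]
Step 7: x=[3.4970] v=[0.4820]
First v>=0 after going negative at step 7, time=1.7500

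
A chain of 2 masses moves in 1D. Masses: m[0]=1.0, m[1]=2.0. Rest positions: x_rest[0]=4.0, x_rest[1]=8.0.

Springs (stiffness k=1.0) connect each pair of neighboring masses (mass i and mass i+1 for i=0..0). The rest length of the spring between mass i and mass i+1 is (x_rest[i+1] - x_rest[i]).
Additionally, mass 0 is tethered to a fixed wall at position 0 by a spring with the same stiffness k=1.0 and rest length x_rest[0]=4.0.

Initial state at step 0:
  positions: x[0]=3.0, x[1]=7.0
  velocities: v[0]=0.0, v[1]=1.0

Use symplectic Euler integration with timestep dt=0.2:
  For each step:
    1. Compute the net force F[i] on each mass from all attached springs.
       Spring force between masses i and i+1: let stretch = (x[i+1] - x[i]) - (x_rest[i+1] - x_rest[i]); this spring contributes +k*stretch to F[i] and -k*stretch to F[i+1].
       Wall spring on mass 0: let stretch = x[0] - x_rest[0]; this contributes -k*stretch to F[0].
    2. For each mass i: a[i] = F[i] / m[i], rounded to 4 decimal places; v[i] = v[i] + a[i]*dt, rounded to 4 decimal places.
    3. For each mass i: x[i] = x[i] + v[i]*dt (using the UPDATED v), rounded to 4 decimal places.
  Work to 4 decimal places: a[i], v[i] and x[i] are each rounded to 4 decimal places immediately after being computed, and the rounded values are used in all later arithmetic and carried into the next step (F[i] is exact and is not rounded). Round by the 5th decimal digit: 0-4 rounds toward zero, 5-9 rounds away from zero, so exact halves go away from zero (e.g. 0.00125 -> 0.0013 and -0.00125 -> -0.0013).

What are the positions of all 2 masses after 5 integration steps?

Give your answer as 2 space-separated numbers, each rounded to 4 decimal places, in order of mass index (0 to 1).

Answer: 3.6396 7.9507

Derivation:
Step 0: x=[3.0000 7.0000] v=[0.0000 1.0000]
Step 1: x=[3.0400 7.2000] v=[0.2000 1.0000]
Step 2: x=[3.1248 7.3968] v=[0.4240 0.9840]
Step 3: x=[3.2555 7.5882] v=[0.6534 0.9568]
Step 4: x=[3.4293 7.7729] v=[0.8688 0.9235]
Step 5: x=[3.6396 7.9507] v=[1.0517 0.8891]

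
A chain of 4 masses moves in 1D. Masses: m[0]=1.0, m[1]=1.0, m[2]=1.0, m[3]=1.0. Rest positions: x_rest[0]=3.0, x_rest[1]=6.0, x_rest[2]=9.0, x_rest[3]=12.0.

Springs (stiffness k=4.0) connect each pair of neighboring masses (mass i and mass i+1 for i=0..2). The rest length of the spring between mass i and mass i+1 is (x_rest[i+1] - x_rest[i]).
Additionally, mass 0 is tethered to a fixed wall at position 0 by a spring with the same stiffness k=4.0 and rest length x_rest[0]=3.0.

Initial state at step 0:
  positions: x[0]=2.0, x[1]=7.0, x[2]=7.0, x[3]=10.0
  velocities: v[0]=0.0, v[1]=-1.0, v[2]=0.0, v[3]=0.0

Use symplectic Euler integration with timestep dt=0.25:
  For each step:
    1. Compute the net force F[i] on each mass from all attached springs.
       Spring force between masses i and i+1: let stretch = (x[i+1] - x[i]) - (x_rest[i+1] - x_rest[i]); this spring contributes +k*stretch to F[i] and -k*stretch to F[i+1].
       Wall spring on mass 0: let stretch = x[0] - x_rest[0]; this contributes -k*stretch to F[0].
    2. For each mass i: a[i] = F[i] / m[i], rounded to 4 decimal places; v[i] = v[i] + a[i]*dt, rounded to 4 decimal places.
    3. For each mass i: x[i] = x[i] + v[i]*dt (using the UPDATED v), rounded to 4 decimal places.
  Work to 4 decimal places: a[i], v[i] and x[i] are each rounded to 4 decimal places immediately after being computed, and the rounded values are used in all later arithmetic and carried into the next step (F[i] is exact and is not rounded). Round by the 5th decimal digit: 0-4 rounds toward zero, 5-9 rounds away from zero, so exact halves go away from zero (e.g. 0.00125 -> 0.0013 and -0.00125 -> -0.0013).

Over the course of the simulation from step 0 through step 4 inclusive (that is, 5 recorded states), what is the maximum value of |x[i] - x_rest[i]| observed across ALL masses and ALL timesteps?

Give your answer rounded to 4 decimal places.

Answer: 2.6875

Derivation:
Step 0: x=[2.0000 7.0000 7.0000 10.0000] v=[0.0000 -1.0000 0.0000 0.0000]
Step 1: x=[2.7500 5.5000 7.7500 10.0000] v=[3.0000 -6.0000 3.0000 0.0000]
Step 2: x=[3.5000 3.8750 8.5000 10.1875] v=[3.0000 -6.5000 3.0000 0.7500]
Step 3: x=[3.4688 3.3125 8.5156 10.7031] v=[-0.1250 -2.2500 0.0625 2.0625]
Step 4: x=[2.5313 4.0899 7.7773 11.4219] v=[-3.7501 3.1094 -2.9531 2.8750]
Max displacement = 2.6875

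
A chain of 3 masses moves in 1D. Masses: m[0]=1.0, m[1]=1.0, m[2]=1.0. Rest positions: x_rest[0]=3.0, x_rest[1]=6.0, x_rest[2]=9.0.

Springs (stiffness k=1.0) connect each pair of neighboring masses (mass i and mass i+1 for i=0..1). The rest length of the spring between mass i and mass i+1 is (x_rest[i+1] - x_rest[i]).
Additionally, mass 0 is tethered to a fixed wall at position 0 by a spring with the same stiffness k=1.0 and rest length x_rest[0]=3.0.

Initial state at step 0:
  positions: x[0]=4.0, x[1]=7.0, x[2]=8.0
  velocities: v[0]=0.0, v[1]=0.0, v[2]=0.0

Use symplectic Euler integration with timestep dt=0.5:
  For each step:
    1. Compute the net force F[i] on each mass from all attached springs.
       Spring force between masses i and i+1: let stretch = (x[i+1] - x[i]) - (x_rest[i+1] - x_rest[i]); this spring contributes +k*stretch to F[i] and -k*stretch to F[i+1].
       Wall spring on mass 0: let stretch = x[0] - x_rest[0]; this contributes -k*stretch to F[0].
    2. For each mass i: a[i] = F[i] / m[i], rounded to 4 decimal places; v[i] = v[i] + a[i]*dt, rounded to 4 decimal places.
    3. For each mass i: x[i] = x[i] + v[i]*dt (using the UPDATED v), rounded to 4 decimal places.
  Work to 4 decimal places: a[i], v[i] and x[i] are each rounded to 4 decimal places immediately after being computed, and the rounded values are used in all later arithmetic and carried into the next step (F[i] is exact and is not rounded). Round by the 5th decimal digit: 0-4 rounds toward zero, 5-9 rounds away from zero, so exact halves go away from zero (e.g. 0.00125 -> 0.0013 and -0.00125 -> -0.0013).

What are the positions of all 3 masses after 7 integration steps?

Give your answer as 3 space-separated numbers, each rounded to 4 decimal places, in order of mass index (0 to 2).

Answer: 2.8148 6.3063 8.8120

Derivation:
Step 0: x=[4.0000 7.0000 8.0000] v=[0.0000 0.0000 0.0000]
Step 1: x=[3.7500 6.5000 8.5000] v=[-0.5000 -1.0000 1.0000]
Step 2: x=[3.2500 5.8125 9.2500] v=[-1.0000 -1.3750 1.5000]
Step 3: x=[2.5781 5.3438 9.8907] v=[-1.3438 -0.9375 1.2813]
Step 4: x=[1.9531 5.3204 10.1447] v=[-1.2500 -0.0469 0.5079]
Step 5: x=[1.6817 5.6612 9.9426] v=[-0.5429 0.6816 -0.4043]
Step 6: x=[1.9847 6.0775 9.4201] v=[0.6060 0.8326 -1.0450]
Step 7: x=[2.8148 6.3063 8.8120] v=[1.6601 0.4575 -1.2163]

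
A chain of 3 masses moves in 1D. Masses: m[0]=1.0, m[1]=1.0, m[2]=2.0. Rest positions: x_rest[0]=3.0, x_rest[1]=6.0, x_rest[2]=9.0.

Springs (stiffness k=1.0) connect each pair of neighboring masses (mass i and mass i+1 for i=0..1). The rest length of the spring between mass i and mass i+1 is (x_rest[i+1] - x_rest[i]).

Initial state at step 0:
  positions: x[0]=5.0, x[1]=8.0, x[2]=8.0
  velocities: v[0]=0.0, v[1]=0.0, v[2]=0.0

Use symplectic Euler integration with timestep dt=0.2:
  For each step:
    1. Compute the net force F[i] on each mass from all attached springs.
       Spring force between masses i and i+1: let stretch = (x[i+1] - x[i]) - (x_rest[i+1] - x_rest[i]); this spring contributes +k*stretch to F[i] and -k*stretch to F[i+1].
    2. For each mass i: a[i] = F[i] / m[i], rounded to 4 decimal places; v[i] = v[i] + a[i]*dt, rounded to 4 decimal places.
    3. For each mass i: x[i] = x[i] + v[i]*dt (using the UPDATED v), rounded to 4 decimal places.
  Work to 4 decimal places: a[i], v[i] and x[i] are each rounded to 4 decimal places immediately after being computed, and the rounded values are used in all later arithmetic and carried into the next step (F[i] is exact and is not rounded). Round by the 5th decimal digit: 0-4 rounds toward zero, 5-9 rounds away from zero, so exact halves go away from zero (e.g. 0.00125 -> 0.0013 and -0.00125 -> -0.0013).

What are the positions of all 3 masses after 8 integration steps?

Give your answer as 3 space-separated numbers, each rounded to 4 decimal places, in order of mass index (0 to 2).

Step 0: x=[5.0000 8.0000 8.0000] v=[0.0000 0.0000 0.0000]
Step 1: x=[5.0000 7.8800 8.0600] v=[0.0000 -0.6000 0.3000]
Step 2: x=[4.9952 7.6520 8.1764] v=[-0.0240 -1.1400 0.5820]
Step 3: x=[4.9767 7.3387 8.3423] v=[-0.0926 -1.5665 0.8296]
Step 4: x=[4.9327 6.9711 8.5481] v=[-0.2202 -1.8382 1.0292]
Step 5: x=[4.8502 6.5850 8.7824] v=[-0.4125 -1.9305 1.1715]
Step 6: x=[4.7171 6.2174 9.0328] v=[-0.6655 -1.8380 1.2518]
Step 7: x=[4.5240 5.9024 9.2869] v=[-0.9654 -1.5750 1.2703]
Step 8: x=[4.2661 5.6676 9.5333] v=[-1.2897 -1.1738 1.2318]

Answer: 4.2661 5.6676 9.5333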